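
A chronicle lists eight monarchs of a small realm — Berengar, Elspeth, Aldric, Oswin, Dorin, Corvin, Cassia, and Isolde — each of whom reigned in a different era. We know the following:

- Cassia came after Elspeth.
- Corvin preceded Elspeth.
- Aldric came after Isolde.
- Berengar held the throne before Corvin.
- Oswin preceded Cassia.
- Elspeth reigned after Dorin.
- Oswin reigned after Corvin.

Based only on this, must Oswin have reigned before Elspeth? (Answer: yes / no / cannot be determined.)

cannot be determined

No chain of stated constraints runs from Oswin to Elspeth, and none runs from Elspeth to Oswin either.
So the relative order of Oswin and Elspeth is not fixed by the given facts.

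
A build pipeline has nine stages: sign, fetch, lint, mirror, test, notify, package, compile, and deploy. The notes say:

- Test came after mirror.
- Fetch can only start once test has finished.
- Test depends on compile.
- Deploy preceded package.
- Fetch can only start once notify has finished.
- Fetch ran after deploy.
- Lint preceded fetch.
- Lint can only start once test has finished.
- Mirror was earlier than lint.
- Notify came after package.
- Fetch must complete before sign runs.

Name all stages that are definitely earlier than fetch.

Directly stated before fetch: deploy, lint, notify, and test.
Compile reaches fetch via compile → test → fetch.
Mirror reaches fetch via mirror → lint → fetch.
Package reaches fetch via package → notify → fetch.
No chain forces sign ahead of fetch.

compile, deploy, lint, mirror, notify, package, test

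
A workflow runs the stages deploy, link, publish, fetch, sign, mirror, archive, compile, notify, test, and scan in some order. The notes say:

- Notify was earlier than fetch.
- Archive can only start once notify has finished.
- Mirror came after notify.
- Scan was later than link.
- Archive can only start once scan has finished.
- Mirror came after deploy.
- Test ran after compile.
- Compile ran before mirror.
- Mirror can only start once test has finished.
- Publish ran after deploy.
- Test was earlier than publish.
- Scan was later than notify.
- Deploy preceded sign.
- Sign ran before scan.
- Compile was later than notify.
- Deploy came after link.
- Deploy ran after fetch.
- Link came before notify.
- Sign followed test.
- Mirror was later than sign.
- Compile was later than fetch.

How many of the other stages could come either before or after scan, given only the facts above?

2

Forced before scan: compile, deploy, fetch, link, notify, sign, and test; forced after scan: archive.
That leaves mirror and publish with no forced order relative to scan — 2.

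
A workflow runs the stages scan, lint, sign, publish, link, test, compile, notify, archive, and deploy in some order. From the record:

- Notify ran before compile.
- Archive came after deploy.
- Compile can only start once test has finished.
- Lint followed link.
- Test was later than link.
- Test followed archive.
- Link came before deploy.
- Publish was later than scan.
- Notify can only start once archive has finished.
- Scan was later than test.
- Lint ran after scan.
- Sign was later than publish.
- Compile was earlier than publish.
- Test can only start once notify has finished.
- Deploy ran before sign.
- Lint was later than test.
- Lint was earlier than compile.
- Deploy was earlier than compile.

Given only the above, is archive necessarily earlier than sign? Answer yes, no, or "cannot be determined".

Chain the constraints: archive → notify → compile → publish → sign. Each link is directly stated, so archive comes before sign.

yes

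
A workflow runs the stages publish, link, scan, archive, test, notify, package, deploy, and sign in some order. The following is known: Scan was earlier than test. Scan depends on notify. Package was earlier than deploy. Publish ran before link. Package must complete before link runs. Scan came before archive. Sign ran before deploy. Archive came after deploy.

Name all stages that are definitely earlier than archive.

Directly stated before archive: deploy and scan.
Notify reaches archive via notify → scan → archive.
Package reaches archive via package → deploy → archive.
Sign reaches archive via sign → deploy → archive.
No chain forces link (or any of the others) ahead of archive.

deploy, notify, package, scan, sign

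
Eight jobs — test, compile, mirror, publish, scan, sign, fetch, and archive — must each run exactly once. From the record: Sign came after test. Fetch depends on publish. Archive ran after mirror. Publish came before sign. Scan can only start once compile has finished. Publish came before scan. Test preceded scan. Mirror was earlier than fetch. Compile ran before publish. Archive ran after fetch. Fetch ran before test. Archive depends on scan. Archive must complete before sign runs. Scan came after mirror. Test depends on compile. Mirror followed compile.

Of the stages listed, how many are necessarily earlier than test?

Directly stated before test: compile and fetch.
Mirror reaches test via mirror → fetch → test.
Publish reaches test via publish → fetch → test.
No chain forces scan (or any of the others) ahead of test.
That's compile, fetch, mirror, and publish — 4 in all.

4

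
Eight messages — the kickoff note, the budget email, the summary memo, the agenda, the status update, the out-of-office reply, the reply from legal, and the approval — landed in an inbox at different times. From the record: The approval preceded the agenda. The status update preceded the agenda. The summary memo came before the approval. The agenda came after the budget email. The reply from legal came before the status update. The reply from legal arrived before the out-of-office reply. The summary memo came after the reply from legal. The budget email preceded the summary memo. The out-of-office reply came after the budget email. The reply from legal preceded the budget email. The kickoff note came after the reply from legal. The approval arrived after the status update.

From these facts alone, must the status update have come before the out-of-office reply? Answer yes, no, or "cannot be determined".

cannot be determined

No chain of stated constraints runs from the status update to the out-of-office reply, and none runs from the out-of-office reply to the status update either.
So the relative order of the status update and the out-of-office reply is not fixed by the given facts.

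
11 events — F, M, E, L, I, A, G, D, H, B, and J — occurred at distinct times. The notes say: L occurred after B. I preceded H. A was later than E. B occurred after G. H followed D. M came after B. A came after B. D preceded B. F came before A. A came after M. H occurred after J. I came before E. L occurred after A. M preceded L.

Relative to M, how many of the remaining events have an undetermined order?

Forced before M: B, D, and G; forced after M: A and L.
That leaves E, F, H, I, and J with no forced order relative to M — 5.

5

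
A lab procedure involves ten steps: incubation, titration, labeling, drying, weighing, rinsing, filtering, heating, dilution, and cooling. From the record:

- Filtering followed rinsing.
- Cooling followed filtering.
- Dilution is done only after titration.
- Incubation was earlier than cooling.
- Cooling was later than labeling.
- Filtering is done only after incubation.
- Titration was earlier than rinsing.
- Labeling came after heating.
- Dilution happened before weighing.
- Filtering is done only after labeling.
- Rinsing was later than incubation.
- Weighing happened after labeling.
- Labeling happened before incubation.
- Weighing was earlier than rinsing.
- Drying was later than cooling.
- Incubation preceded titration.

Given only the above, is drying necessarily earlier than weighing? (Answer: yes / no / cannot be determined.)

no

Tracing the constraints gives weighing → rinsing → filtering → cooling → drying, so weighing must come before drying.
That means drying cannot be before weighing.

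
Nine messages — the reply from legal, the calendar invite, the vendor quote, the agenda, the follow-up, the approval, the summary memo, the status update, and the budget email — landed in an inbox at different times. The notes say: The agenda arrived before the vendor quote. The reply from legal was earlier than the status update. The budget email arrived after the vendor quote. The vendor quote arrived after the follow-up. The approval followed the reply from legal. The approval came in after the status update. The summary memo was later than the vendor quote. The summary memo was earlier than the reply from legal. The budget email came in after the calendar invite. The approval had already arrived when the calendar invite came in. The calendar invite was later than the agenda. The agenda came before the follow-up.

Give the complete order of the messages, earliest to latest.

the agenda, the follow-up, the vendor quote, the summary memo, the reply from legal, the status update, the approval, the calendar invite, the budget email

The constraints fix every adjacent pair, so only one ordering works:
the agenda → the follow-up → the vendor quote → the summary memo → the reply from legal → the status update → the approval → the calendar invite → the budget email.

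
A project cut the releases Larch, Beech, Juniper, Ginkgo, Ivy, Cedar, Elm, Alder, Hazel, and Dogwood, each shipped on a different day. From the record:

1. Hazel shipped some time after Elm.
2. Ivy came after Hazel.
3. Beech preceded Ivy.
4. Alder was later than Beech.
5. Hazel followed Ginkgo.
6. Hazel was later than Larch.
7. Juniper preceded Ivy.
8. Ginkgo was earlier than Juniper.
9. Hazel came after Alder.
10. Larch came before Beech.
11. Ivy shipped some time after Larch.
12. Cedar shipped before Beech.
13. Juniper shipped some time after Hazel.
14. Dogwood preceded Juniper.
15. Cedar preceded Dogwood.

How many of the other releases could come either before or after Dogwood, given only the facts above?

Forced before Dogwood: Cedar; forced after Dogwood: Ivy and Juniper.
That leaves Alder, Beech, Elm, Ginkgo, Hazel, and Larch with no forced order relative to Dogwood — 6.

6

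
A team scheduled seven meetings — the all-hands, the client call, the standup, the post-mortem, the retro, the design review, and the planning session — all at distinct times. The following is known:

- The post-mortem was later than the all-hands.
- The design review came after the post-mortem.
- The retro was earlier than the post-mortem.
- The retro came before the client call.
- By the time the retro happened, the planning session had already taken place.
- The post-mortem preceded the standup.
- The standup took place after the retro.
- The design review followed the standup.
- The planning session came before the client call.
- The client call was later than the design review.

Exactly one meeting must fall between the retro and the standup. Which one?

Tracing the constraints gives the retro → the post-mortem → the standup, so the post-mortem sits after the retro and before the standup.
No other meeting is forced both after the retro and before the standup.

the post-mortem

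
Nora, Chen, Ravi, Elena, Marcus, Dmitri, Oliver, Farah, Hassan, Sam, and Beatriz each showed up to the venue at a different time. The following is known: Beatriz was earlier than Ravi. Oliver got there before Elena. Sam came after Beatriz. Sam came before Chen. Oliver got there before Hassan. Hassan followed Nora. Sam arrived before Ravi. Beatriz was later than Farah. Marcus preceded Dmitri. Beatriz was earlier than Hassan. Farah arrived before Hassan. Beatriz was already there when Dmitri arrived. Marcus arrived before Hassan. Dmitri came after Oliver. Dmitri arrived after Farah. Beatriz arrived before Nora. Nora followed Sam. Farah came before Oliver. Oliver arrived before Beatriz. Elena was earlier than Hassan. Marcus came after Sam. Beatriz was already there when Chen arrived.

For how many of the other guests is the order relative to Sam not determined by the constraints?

1

Forced before Sam: Beatriz, Farah, and Oliver; forced after Sam: Chen, Dmitri, Hassan, Marcus, Nora, and Ravi.
That leaves Elena with no forced order relative to Sam — 1.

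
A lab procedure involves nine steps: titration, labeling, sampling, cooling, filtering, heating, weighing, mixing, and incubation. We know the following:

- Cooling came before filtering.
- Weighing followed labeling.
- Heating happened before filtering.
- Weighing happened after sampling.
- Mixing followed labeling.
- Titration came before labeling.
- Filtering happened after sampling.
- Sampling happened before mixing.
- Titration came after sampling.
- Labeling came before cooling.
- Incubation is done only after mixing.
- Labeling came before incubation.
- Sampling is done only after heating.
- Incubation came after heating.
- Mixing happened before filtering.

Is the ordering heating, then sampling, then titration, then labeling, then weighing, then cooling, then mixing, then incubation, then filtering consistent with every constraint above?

Check each stated constraint against the proposed order — e.g. sampling is ahead of filtering; heating is ahead of filtering. Every pair is in the required order; nothing is violated.

yes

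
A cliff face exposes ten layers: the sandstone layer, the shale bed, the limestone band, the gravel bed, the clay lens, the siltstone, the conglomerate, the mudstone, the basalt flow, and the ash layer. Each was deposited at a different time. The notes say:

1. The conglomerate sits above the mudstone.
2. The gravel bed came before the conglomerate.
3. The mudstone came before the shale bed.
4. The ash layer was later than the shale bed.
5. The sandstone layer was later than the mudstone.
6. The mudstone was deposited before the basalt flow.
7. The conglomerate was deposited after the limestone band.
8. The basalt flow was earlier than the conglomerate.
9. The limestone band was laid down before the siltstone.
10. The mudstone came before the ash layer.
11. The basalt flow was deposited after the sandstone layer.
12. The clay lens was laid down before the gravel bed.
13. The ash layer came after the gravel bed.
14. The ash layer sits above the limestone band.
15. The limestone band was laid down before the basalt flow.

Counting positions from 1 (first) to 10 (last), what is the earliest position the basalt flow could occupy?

The limestone band, the mudstone, and the sandstone layer must all come before the basalt flow — 3 forced predecessors.
Nothing else is forced ahead of the basalt flow, so its earliest slot is position 3 + 1 = 4.

4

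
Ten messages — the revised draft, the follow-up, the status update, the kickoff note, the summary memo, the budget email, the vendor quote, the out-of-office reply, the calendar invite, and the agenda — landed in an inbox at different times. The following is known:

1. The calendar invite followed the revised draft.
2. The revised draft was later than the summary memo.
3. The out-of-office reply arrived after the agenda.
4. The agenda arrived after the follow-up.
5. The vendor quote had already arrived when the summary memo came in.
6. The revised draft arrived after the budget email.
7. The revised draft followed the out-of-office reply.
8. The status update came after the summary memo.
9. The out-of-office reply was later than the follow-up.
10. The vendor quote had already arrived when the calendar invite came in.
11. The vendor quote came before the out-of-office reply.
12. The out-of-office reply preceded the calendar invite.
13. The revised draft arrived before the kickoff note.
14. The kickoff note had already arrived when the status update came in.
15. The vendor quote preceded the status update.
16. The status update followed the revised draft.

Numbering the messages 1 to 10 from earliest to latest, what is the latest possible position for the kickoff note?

The kickoff note must come before the status update — 1 message forced after it.
Everything else can be placed before the kickoff note in some valid order, so the kickoff note can sit as late as position 10 − 1 = 9.

9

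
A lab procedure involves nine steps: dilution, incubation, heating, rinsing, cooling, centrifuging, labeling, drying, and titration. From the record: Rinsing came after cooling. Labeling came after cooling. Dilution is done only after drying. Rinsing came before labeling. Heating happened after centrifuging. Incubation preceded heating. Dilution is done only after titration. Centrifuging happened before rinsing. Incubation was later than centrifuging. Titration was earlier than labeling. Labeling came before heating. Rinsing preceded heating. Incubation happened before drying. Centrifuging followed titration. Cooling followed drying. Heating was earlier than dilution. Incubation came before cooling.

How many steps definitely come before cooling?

4

Directly stated before cooling: drying and incubation.
Centrifuging reaches cooling via centrifuging → incubation → cooling.
Titration reaches cooling via titration → centrifuging → incubation → cooling.
That's centrifuging, drying, incubation, and titration — 4 in all.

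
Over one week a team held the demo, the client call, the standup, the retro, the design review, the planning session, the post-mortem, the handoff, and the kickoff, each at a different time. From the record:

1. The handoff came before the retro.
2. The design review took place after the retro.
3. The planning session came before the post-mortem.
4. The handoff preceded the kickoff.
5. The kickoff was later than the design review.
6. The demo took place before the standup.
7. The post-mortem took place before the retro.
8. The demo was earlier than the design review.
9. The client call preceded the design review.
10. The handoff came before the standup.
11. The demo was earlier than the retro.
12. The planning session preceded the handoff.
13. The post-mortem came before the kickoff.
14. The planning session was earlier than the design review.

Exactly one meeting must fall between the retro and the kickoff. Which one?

Tracing the constraints gives the retro → the design review → the kickoff, so the design review sits after the retro and before the kickoff.
No other meeting is forced both after the retro and before the kickoff.

the design review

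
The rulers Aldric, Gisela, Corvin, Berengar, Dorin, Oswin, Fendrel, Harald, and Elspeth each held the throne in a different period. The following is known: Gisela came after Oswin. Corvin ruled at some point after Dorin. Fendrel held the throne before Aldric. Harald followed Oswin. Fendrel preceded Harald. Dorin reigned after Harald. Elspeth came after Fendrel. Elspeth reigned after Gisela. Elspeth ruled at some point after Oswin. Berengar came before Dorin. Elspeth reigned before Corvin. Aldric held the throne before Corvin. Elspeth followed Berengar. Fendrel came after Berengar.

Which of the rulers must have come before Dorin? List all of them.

Directly stated before Dorin: Berengar and Harald.
Fendrel reaches Dorin via Fendrel → Harald → Dorin.
Oswin reaches Dorin via Oswin → Harald → Dorin.
No chain forces Corvin (or any of the others) ahead of Dorin.

Berengar, Fendrel, Harald, Oswin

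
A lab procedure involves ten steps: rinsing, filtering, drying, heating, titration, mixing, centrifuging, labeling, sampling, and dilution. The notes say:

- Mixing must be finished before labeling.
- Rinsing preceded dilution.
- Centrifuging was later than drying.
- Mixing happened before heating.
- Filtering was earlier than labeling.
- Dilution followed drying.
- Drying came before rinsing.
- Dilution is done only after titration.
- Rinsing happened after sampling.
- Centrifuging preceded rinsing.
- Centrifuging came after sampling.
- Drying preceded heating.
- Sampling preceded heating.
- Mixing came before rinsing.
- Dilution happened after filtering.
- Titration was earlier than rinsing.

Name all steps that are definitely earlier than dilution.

centrifuging, drying, filtering, mixing, rinsing, sampling, titration

Directly stated before dilution: drying, filtering, rinsing, and titration.
Centrifuging reaches dilution via centrifuging → rinsing → dilution.
Mixing reaches dilution via mixing → rinsing → dilution.
Sampling reaches dilution via sampling → rinsing → dilution.
No chain forces heating (or any of the others) ahead of dilution.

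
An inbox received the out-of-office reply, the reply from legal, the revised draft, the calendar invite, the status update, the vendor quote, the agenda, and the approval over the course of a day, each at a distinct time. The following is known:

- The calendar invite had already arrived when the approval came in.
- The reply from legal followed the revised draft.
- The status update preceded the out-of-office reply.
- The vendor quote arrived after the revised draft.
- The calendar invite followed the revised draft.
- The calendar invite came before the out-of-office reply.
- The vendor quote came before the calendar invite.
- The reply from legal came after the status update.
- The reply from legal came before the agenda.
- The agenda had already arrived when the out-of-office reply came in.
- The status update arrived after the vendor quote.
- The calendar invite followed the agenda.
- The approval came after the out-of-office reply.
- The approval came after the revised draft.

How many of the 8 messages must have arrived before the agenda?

Directly stated before the agenda: the reply from legal.
The revised draft reaches the agenda via the revised draft → the reply from legal → the agenda.
The status update reaches the agenda via the status update → the reply from legal → the agenda.
The vendor quote reaches the agenda via the vendor quote → the status update → the reply from legal → the agenda.
No chain forces the calendar invite (or any of the others) ahead of the agenda.
That's the reply from legal, the revised draft, the status update, and the vendor quote — 4 in all.

4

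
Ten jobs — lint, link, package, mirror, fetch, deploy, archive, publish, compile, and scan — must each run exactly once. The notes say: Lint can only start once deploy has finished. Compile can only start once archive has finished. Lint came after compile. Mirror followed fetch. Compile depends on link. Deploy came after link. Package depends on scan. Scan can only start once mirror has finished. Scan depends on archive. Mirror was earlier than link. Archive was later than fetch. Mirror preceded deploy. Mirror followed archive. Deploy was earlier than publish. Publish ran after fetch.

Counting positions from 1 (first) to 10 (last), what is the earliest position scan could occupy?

Archive, fetch, and mirror must all come before scan — 3 forced predecessors.
Nothing else is forced ahead of scan, so its earliest slot is position 3 + 1 = 4.

4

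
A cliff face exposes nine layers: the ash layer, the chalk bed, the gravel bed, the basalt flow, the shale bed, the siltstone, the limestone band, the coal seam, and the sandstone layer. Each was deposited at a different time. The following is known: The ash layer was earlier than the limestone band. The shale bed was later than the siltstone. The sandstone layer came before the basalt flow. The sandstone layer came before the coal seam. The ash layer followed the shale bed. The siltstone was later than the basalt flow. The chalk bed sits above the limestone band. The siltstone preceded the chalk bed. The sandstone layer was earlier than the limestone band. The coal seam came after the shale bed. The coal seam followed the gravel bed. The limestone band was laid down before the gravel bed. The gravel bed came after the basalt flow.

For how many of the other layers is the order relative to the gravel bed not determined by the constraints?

1

Forced before the gravel bed: the ash layer, the basalt flow, the limestone band, the sandstone layer, the shale bed, and the siltstone; forced after the gravel bed: the coal seam.
That leaves the chalk bed with no forced order relative to the gravel bed — 1.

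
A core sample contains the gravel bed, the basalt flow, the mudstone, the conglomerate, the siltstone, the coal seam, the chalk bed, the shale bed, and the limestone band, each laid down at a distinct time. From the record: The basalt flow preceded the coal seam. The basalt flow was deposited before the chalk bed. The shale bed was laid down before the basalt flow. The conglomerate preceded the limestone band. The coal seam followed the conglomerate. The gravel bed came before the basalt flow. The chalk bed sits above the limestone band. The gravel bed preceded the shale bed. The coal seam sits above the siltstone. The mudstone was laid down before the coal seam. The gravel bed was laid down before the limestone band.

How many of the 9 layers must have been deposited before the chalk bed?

Directly stated before the chalk bed: the basalt flow and the limestone band.
The conglomerate reaches the chalk bed via the conglomerate → the limestone band → the chalk bed.
The gravel bed reaches the chalk bed via the gravel bed → the basalt flow → the chalk bed.
The shale bed reaches the chalk bed via the shale bed → the basalt flow → the chalk bed.
No chain forces the mudstone (or any of the others) ahead of the chalk bed.
That's the basalt flow, the conglomerate, the gravel bed, the limestone band, and the shale bed — 5 in all.

5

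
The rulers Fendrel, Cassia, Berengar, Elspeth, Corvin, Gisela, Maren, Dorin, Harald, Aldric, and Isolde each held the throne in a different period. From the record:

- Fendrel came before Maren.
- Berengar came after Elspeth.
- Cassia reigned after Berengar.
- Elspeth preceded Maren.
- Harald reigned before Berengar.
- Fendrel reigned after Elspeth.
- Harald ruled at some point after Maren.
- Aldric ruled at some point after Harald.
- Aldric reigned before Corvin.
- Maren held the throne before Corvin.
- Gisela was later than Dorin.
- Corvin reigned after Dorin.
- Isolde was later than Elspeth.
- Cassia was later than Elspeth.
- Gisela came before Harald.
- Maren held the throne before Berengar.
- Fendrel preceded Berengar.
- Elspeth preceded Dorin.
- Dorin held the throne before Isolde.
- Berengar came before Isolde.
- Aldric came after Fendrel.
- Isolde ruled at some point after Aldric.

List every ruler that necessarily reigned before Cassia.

Berengar, Dorin, Elspeth, Fendrel, Gisela, Harald, Maren

Directly stated before Cassia: Berengar and Elspeth.
Dorin reaches Cassia via Dorin → Gisela → Harald → Berengar → Cassia.
Fendrel reaches Cassia via Fendrel → Berengar → Cassia.
Gisela reaches Cassia via Gisela → Harald → Berengar → Cassia.
Likewise Harald and Maren each reach Cassia by chaining the stated constraints.
No chain forces Corvin (or any of the others) ahead of Cassia.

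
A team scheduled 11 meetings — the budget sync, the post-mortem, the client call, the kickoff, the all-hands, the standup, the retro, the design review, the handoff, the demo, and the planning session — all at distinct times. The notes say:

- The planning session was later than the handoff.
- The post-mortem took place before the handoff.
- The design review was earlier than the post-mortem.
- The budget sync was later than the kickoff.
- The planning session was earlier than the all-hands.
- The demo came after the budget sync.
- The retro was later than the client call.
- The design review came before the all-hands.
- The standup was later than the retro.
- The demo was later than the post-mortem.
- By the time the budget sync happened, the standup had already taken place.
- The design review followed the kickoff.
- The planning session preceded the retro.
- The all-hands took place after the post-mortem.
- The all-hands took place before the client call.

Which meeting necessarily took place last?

Every other meeting has a chain of constraints placing it before the demo, so the demo is last.

the demo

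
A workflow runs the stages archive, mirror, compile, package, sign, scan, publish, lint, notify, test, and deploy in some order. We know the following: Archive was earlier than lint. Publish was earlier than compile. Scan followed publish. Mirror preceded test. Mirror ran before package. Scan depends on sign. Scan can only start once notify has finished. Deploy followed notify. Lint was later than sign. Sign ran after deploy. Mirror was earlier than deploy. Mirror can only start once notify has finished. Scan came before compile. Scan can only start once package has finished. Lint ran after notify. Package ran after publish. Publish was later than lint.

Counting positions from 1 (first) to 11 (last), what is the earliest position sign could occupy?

Deploy, mirror, and notify must all come before sign — 3 forced predecessors.
Nothing else is forced ahead of sign, so its earliest slot is position 3 + 1 = 4.

4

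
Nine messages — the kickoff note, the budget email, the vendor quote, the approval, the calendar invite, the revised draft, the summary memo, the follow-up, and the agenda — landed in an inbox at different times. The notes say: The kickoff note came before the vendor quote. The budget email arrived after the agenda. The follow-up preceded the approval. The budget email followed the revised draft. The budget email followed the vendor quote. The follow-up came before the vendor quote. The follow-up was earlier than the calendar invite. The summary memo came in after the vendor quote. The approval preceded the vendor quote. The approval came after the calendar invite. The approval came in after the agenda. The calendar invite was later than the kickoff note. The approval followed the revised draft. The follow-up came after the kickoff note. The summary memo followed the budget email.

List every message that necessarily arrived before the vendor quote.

Directly stated before the vendor quote: the approval, the follow-up, and the kickoff note.
The agenda reaches the vendor quote via the agenda → the approval → the vendor quote.
The calendar invite reaches the vendor quote via the calendar invite → the approval → the vendor quote.
The revised draft reaches the vendor quote via the revised draft → the approval → the vendor quote.
No chain forces the summary memo (or any of the others) ahead of the vendor quote.

the agenda, the approval, the calendar invite, the follow-up, the kickoff note, the revised draft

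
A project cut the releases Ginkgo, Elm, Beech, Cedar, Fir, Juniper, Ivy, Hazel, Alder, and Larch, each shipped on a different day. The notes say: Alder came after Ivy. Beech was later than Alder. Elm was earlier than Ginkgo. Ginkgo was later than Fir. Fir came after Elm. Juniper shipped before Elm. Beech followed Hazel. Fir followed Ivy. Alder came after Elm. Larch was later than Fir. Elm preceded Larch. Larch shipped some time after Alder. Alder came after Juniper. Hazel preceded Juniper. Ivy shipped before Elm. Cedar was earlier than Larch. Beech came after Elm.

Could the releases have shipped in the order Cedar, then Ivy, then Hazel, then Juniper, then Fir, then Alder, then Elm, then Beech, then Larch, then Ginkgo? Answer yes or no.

no

The constraints require Elm before Alder, but in the proposed sequence Alder appears ahead of Elm. That one violation is enough.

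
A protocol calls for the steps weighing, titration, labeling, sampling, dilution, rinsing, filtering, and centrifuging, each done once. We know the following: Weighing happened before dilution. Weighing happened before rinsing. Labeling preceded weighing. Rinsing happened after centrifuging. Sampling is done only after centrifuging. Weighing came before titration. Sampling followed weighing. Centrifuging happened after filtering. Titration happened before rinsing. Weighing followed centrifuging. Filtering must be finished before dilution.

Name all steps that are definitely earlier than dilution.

Directly stated before dilution: filtering and weighing.
Centrifuging reaches dilution via centrifuging → weighing → dilution.
Labeling reaches dilution via labeling → weighing → dilution.

centrifuging, filtering, labeling, weighing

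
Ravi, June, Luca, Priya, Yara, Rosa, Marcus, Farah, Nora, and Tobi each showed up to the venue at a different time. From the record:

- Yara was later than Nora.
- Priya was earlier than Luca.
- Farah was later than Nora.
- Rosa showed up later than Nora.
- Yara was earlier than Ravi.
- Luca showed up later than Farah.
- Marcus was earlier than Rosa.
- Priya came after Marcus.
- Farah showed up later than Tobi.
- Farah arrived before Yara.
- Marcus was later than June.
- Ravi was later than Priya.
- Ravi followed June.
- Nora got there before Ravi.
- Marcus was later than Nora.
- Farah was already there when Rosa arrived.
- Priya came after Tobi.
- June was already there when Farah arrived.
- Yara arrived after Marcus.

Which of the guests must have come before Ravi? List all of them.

Farah, June, Marcus, Nora, Priya, Tobi, Yara

Directly stated before Ravi: June, Nora, Priya, and Yara.
Farah reaches Ravi via Farah → Yara → Ravi.
Marcus reaches Ravi via Marcus → Yara → Ravi.
Tobi reaches Ravi via Tobi → Priya → Ravi.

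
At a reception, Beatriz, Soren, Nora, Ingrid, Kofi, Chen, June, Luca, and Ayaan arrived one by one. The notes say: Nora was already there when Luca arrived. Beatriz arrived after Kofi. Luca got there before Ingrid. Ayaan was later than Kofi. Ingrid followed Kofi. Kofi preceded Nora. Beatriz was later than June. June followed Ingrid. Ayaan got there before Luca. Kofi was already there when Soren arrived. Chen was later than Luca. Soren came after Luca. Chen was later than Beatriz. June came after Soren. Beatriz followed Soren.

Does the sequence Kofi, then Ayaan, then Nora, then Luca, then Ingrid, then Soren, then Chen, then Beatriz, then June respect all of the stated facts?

The constraints require Beatriz before Chen, but in the proposed sequence Chen appears ahead of Beatriz. That one violation is enough.

no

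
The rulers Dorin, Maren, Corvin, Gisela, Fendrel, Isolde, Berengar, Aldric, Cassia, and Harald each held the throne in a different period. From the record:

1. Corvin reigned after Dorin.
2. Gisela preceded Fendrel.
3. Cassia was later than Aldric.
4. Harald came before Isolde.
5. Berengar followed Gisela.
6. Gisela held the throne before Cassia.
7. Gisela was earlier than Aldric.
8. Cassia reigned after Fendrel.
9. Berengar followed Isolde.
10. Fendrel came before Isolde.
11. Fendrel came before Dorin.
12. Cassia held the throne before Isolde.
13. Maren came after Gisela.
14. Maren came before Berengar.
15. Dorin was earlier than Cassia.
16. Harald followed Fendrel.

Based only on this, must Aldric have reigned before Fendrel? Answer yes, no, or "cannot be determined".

No chain of stated constraints runs from Aldric to Fendrel, and none runs from Fendrel to Aldric either.
So the relative order of Aldric and Fendrel is not fixed by the given facts.

cannot be determined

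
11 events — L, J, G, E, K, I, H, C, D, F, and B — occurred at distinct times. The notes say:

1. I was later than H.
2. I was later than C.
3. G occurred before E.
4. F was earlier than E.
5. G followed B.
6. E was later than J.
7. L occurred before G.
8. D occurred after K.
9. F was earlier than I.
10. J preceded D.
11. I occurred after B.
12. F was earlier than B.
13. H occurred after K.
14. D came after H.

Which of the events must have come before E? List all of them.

B, F, G, J, L

Directly stated before E: F, G, and J.
B reaches E via B → G → E.
L reaches E via L → G → E.
No chain forces D (or any of the others) ahead of E.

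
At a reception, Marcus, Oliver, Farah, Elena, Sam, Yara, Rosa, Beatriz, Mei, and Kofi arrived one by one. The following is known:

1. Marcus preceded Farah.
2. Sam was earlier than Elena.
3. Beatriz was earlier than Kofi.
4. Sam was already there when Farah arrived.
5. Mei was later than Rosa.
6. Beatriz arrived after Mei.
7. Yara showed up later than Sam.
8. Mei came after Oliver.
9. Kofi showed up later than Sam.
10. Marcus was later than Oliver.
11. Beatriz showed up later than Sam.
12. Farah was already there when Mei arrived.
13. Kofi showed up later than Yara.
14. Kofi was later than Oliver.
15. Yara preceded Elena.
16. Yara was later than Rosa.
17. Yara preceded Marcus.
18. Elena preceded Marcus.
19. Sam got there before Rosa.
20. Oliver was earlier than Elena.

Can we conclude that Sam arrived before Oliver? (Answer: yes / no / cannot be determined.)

No chain of stated constraints runs from Sam to Oliver, and none runs from Oliver to Sam either.
So the relative order of Sam and Oliver is not fixed by the given facts.

cannot be determined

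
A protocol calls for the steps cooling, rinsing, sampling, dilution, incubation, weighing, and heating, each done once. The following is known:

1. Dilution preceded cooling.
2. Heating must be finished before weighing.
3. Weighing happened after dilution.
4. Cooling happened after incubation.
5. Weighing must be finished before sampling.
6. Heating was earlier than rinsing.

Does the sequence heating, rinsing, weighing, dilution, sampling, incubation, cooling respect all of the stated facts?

no

The constraints require dilution before weighing, but in the proposed sequence weighing appears ahead of dilution. That one violation is enough.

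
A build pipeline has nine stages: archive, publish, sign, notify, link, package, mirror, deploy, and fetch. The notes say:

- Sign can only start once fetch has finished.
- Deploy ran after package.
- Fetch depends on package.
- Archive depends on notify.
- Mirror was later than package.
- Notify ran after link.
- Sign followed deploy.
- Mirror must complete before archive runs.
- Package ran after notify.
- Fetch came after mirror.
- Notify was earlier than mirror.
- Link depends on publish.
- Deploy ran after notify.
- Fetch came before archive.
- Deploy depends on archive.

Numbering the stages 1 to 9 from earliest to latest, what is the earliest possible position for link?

Publish must come before link — 1 forced predecessor.
Nothing else is forced ahead of link, so its earliest slot is position 1 + 1 = 2.

2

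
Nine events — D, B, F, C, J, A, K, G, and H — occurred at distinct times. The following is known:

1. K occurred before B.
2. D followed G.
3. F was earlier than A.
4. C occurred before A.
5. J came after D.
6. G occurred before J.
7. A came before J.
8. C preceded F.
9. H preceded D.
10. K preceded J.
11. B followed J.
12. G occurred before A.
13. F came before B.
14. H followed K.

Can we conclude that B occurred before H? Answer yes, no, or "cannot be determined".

no

Tracing the constraints gives H → D → J → B, so H must come before B.
That means B cannot be before H.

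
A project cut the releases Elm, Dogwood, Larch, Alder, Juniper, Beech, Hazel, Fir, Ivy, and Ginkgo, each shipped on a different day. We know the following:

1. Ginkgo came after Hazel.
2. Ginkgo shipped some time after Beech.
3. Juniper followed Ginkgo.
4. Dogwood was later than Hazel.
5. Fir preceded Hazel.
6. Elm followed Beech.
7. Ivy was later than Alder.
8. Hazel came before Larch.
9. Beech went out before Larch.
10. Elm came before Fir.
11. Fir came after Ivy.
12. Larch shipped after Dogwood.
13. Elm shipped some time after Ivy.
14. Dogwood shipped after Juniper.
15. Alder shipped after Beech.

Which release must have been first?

Beech has a chain of constraints placing it before every other release, so Beech must be first.

Beech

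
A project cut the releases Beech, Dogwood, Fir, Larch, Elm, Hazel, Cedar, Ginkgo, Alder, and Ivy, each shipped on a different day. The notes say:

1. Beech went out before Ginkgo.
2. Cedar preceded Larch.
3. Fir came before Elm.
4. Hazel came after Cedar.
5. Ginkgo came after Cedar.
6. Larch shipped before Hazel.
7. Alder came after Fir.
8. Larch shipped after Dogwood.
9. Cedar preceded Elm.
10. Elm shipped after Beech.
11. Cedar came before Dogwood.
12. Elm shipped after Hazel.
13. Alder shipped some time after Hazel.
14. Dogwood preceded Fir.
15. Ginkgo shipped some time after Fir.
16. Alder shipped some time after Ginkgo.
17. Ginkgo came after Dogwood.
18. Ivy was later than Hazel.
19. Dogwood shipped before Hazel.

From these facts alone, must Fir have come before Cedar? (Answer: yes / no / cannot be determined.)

Tracing the constraints gives Cedar → Dogwood → Fir, so Cedar must come before Fir.
That means Fir cannot be before Cedar.

no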